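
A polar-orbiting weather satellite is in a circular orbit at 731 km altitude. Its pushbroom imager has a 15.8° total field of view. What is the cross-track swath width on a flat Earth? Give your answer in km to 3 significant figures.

203 km

Half-angle = 15.8°/2 = 7.9°.
Swath width ≈ 2h·tan(θ/2) = 2 × 731 × tan(7.9°) = 202.9 km.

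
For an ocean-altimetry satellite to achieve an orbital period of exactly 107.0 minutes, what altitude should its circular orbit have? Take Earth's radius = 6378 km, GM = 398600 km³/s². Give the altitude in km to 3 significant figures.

T = 107.0 min = 6420.0 s.
From T = 2π√(a³/μ): a = (μ T²/4π²)^(1/3) = (398600 × 6420.0² / 4π²)^(1/3) = 7466 km.
Altitude h = a − R = 7466 − 6378 = 1088 km.

1090 km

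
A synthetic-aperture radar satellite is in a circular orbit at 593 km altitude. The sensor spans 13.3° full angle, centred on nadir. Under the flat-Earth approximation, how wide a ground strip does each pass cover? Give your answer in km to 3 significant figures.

138 km

Half-angle = 13.3°/2 = 6.65°.
Swath width ≈ 2h·tan(θ/2) = 2 × 593 × tan(6.65°) = 138.3 km.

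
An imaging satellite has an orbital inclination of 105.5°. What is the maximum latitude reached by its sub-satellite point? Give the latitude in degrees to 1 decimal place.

74.5°

Retrograde orbit: the ground track reaches ±(180° − i) = ±(180 − 105.5) = ±74.5°.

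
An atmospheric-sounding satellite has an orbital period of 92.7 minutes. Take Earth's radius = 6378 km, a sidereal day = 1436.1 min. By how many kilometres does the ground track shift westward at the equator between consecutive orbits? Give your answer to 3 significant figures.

T = 92.7 min = 5562.0 s.
During one orbit Earth rotates (5562.0 / 86166) × 360° = 23.24°.
At the equator that is 23.24° × (2π·6378/360) km/° = 23.24 × 111.3 = 2587 km.

2590 km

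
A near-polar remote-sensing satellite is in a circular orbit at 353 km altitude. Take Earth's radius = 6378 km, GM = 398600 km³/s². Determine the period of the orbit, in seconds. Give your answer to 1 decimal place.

5495.8 seconds

Semi-major axis a = 6378 + 353 = 6731 km. Period T = 2π√(a³/μ) = 2π√(6731³/398600) = 5495.8 s = 91.60 min.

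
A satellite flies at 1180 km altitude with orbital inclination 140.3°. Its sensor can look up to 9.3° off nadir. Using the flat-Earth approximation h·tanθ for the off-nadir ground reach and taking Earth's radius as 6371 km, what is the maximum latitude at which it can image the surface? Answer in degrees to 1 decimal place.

41.4°

Retrograde orbit: the ground track reaches ±(180° − i) = ±(180 − 140.3) = ±39.7°.
Sensor half-swath on the ground ≈ 1180·tan(9.3°) = 193 km = 1.74° of latitude.
Maximum observable latitude ≈ 39.7 + 1.74 = 41.4°.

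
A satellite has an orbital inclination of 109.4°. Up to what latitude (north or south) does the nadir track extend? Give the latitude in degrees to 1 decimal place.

70.6°

Retrograde orbit: the ground track reaches ±(180° − i) = ±(180 − 109.4) = ±70.6°.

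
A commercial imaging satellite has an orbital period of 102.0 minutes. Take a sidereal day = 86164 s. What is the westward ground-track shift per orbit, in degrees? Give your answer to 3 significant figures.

25.6°

T = 102.0 min = 6120.0 s.
During one orbit Earth rotates (6120.0 / 86164) × 360° = 25.57°.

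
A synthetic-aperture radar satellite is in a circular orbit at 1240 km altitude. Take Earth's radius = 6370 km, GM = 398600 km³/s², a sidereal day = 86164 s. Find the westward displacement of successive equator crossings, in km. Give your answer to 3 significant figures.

Semi-major axis a = 6370 + 1240 = 7610 km. Period T = 2π√(a³/μ) = 2π√(7610³/398600) = 6606.8 s = 110.11 min.
During one orbit Earth rotates (6606.8 / 86164) × 360° = 27.60°.
At the equator that is 27.60° × (2π·6370/360) km/° = 27.60 × 111.2 = 3069 km.

3070 km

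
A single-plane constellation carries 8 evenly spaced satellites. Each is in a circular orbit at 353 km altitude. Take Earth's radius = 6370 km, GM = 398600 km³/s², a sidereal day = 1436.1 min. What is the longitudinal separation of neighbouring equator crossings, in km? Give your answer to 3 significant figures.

Semi-major axis a = 6370 + 353 = 6723 km. Period T = 2π√(a³/μ) = 2π√(6723³/398600) = 5486.0 s = 91.43 min.
Single-satellite node shift = (5486.0/86166) × 360° = 22.92°.
With 8 satellites evenly phased, successive equator crossings are 22.92/8 = 2.865° apart.
That is 2.865 × 111.2 = 319 km at the equator.

319 km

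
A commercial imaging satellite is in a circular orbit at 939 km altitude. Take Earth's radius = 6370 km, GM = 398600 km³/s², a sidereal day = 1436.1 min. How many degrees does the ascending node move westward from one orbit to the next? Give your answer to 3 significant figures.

26.0°

Semi-major axis a = 6370 + 939 = 7309 km. Period T = 2π√(a³/μ) = 2π√(7309³/398600) = 6218.7 s = 103.64 min.
During one orbit Earth rotates (6218.7 / 86166) × 360° = 25.98°.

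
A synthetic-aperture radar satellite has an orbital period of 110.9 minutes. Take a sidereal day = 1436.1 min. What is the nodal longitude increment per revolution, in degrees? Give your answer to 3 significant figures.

27.8°

T = 110.9 min = 6654.0 s.
During one orbit Earth rotates (6654.0 / 86166) × 360° = 27.80°.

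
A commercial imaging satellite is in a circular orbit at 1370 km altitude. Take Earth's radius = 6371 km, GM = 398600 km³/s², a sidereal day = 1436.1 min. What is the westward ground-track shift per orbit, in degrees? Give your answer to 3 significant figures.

Semi-major axis a = 6371 + 1370 = 7741 km. Period T = 2π√(a³/μ) = 2π√(7741³/398600) = 6778.1 s = 112.97 min.
During one orbit Earth rotates (6778.1 / 86166) × 360° = 28.32°.

28.3°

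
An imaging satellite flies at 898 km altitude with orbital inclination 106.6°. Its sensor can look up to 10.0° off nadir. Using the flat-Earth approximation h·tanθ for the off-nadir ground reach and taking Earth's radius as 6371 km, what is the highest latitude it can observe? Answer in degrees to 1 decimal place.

74.8°

Retrograde orbit: the ground track reaches ±(180° − i) = ±(180 − 106.6) = ±73.4°.
Sensor half-swath on the ground ≈ 898·tan(10.0°) = 158 km = 1.42° of latitude.
Maximum observable latitude ≈ 73.4 + 1.42 = 74.8°.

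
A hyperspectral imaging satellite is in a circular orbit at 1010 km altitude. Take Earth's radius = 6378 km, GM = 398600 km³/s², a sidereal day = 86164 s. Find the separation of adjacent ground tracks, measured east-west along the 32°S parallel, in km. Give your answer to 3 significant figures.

2490 km

Semi-major axis a = 6378 + 1010 = 7388 km. Period T = 2π√(a³/μ) = 2π√(7388³/398600) = 6319.8 s = 105.33 min.
Node shift per orbit = (6319.8/86164) × 360° = 26.40°.
Equatorial spacing = 26.40 × 111.3 km/° = 2939 km.
At 32° latitude, spacing = 2939 × cos(32°) = 2493 km.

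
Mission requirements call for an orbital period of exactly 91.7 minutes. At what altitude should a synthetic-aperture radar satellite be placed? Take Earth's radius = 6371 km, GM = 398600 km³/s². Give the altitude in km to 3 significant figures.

T = 91.7 min = 5502.0 s.
From T = 2π√(a³/μ): a = (μ T²/4π²)^(1/3) = (398600 × 5502.0² / 4π²)^(1/3) = 6736 km.
Altitude h = a − R = 6736 − 6371 = 365 km.

365 km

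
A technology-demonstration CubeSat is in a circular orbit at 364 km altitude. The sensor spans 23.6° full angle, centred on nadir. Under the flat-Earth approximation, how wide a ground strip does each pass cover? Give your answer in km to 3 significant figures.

Half-angle = 23.6°/2 = 11.8°.
Swath width ≈ 2h·tan(θ/2) = 2 × 364 × tan(11.8°) = 152.1 km.

152 km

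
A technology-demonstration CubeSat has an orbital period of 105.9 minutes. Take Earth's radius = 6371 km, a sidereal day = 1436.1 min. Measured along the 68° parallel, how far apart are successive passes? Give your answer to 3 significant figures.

T = 105.9 min = 6354.0 s.
Node shift per orbit = (6354.0/86166) × 360° = 26.55°.
Equatorial spacing = 26.55 × 111.2 km/° = 2952 km.
At 68° latitude, spacing = 2952 × cos(68°) = 1106 km.

1110 km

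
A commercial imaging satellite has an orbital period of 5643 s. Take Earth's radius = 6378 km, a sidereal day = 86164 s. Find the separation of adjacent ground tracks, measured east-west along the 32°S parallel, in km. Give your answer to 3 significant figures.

Node shift per orbit = (5643.0/86164) × 360° = 23.58°.
Equatorial spacing = 23.58 × 111.3 km/° = 2625 km.
At 32° latitude, spacing = 2625 × cos(32°) = 2226 km.

2230 km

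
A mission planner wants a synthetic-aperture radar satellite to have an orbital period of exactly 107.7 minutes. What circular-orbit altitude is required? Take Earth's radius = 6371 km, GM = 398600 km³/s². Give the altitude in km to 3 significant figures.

1130 km

T = 107.7 min = 6462.0 s.
From T = 2π√(a³/μ): a = (μ T²/4π²)^(1/3) = (398600 × 6462.0² / 4π²)^(1/3) = 7498 km.
Altitude h = a − R = 7498 − 6371 = 1127 km.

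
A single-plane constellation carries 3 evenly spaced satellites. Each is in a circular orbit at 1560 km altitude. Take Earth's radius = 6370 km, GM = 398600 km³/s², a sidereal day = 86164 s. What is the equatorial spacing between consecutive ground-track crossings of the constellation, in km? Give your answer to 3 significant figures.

Semi-major axis a = 6370 + 1560 = 7930 km. Period T = 2π√(a³/μ) = 2π√(7930³/398600) = 7027.8 s = 117.13 min.
Single-satellite node shift = (7027.8/86164) × 360° = 29.36°.
With 3 satellites evenly phased, successive equator crossings are 29.36/3 = 9.788° apart.
That is 9.788 × 111.2 = 1088 km at the equator.

1090 km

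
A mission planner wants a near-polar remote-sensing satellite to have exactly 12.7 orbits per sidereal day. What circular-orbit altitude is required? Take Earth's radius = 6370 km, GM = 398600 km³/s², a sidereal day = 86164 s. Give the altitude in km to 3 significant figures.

1380 km

Required period T = 86164 / 12.7 = 6784.6 s.
From T = 2π√(a³/μ): a = (μ T²/4π²)^(1/3) = (398600 × 6784.6² / 4π²)^(1/3) = 7746 km.
Altitude h = a − R = 7746 − 6370 = 1376 km.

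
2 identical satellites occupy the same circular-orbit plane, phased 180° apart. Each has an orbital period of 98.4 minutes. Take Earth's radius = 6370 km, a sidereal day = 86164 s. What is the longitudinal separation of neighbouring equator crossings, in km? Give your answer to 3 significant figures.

1370 km

T = 98.4 min = 5904.0 s.
Single-satellite node shift = (5904.0/86164) × 360° = 24.67°.
With 2 satellites evenly phased, successive equator crossings are 24.67/2 = 12.334° apart.
That is 12.334 × 111.2 = 1371 km at the equator.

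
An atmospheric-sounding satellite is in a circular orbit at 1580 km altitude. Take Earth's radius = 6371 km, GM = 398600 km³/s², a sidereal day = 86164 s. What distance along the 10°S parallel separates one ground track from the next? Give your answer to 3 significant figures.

Semi-major axis a = 6371 + 1580 = 7951 km. Period T = 2π√(a³/μ) = 2π√(7951³/398600) = 7055.8 s = 117.60 min.
Node shift per orbit = (7055.8/86164) × 360° = 29.48°.
Equatorial spacing = 29.48 × 111.2 km/° = 3278 km.
At 10° latitude, spacing = 3278 × cos(10°) = 3228 km.

3230 km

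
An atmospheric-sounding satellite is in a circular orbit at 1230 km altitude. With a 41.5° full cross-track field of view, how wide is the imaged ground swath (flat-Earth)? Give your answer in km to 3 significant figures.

932 km

Half-angle = 41.5°/2 = 20.75°.
Swath width ≈ 2h·tan(θ/2) = 2 × 1230 × tan(20.75°) = 932.0 km.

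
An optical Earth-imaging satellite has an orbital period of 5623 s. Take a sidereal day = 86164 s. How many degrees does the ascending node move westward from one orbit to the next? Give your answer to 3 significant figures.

During one orbit Earth rotates (5623.0 / 86164) × 360° = 23.49°.

23.5°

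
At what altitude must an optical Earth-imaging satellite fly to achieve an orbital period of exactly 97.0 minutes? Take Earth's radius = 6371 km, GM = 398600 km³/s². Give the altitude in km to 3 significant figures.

622 km

T = 97.0 min = 5820.0 s.
From T = 2π√(a³/μ): a = (μ T²/4π²)^(1/3) = (398600 × 5820.0² / 4π²)^(1/3) = 6993 km.
Altitude h = a − R = 6993 − 6371 = 622 km.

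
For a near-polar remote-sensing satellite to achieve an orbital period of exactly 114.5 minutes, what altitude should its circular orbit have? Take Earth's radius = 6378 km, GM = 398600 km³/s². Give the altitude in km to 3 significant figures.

T = 114.5 min = 6870.0 s.
From T = 2π√(a³/μ): a = (μ T²/4π²)^(1/3) = (398600 × 6870.0² / 4π²)^(1/3) = 7811 km.
Altitude h = a − R = 7811 − 6378 = 1433 km.

1430 km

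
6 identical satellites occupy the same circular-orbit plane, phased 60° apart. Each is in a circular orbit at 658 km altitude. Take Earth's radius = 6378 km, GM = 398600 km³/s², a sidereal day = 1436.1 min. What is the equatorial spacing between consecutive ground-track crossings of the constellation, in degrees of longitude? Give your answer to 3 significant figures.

4.09°

Semi-major axis a = 6378 + 658 = 7036 km. Period T = 2π√(a³/μ) = 2π√(7036³/398600) = 5873.5 s = 97.89 min.
Single-satellite node shift = (5873.5/86166) × 360° = 24.54°.
With 6 satellites evenly phased, successive equator crossings are 24.54/6 = 4.090° apart.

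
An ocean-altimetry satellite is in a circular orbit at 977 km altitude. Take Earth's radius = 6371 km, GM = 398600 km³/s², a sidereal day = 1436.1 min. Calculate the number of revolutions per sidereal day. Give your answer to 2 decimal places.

Semi-major axis a = 6371 + 977 = 7348 km. Period T = 2π√(a³/μ) = 2π√(7348³/398600) = 6268.5 s = 104.48 min.
Orbits per sidereal day = 86166 / 6268.5 = 13.746.

13.75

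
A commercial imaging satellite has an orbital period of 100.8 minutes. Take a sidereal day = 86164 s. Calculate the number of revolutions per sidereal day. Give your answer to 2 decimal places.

T = 100.8 min = 6048.0 s.
Orbits per sidereal day = 86164 / 6048.0 = 14.247.

14.25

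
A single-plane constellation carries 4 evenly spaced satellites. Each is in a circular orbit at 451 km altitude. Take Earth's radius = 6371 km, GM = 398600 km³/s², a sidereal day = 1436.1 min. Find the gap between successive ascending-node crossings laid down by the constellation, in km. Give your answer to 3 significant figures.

Semi-major axis a = 6371 + 451 = 6822 km. Period T = 2π√(a³/μ) = 2π√(6822³/398600) = 5607.6 s = 93.46 min.
Single-satellite node shift = (5607.6/86166) × 360° = 23.43°.
With 4 satellites evenly phased, successive equator crossings are 23.43/4 = 5.857° apart.
That is 5.857 × 111.2 = 651 km at the equator.

651 km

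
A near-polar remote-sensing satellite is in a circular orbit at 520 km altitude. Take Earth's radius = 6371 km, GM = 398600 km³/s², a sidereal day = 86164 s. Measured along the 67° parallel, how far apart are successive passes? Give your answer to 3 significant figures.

Semi-major axis a = 6371 + 520 = 6891 km. Period T = 2π√(a³/μ) = 2π√(6891³/398600) = 5692.9 s = 94.88 min.
Node shift per orbit = (5692.9/86164) × 360° = 23.79°.
Equatorial spacing = 23.79 × 111.2 km/° = 2645 km.
At 67° latitude, spacing = 2645 × cos(67°) = 1033 km.

1030 km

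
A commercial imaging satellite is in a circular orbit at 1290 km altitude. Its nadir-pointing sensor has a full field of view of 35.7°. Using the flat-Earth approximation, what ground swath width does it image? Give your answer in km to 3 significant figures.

Half-angle = 35.7°/2 = 17.85°.
Swath width ≈ 2h·tan(θ/2) = 2 × 1290 × tan(17.85°) = 830.8 km.

831 km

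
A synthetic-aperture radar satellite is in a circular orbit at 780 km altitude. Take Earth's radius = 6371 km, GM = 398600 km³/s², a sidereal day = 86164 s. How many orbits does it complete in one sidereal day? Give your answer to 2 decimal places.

Semi-major axis a = 6371 + 780 = 7151 km. Period T = 2π√(a³/μ) = 2π√(7151³/398600) = 6018.1 s = 100.30 min.
Orbits per sidereal day = 86164 / 6018.1 = 14.317.

14.32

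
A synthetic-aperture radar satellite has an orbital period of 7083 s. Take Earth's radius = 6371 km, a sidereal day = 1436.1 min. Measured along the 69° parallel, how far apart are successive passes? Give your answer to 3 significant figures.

Node shift per orbit = (7083.0/86166) × 360° = 29.59°.
Equatorial spacing = 29.59 × 111.2 km/° = 3291 km.
At 69° latitude, spacing = 3291 × cos(69°) = 1179 km.

1180 km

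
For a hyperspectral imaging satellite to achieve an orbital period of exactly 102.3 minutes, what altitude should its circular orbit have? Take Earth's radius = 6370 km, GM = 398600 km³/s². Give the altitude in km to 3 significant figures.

876 km

T = 102.3 min = 6138.0 s.
From T = 2π√(a³/μ): a = (μ T²/4π²)^(1/3) = (398600 × 6138.0² / 4π²)^(1/3) = 7246 km.
Altitude h = a − R = 7246 − 6370 = 876 km.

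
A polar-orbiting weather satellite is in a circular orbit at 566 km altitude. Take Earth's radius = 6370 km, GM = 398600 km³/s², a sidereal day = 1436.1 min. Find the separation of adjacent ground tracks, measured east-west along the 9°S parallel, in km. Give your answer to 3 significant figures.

2640 km

Semi-major axis a = 6370 + 566 = 6936 km. Period T = 2π√(a³/μ) = 2π√(6936³/398600) = 5748.8 s = 95.81 min.
Node shift per orbit = (5748.8/86166) × 360° = 24.02°.
Equatorial spacing = 24.02 × 111.2 km/° = 2670 km.
At 9° latitude, spacing = 2670 × cos(9°) = 2637 km.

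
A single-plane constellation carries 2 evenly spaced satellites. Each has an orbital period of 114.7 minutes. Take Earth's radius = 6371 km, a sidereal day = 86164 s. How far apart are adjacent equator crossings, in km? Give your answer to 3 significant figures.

1600 km

T = 114.7 min = 6882.0 s.
Single-satellite node shift = (6882.0/86164) × 360° = 28.75°.
With 2 satellites evenly phased, successive equator crossings are 28.75/2 = 14.377° apart.
That is 14.377 × 111.2 = 1599 km at the equator.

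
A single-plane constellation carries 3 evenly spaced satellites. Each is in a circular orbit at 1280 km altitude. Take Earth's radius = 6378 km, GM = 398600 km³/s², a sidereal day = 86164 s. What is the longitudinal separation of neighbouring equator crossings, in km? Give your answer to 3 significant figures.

1030 km

Semi-major axis a = 6378 + 1280 = 7658 km. Period T = 2π√(a³/μ) = 2π√(7658³/398600) = 6669.4 s = 111.16 min.
Single-satellite node shift = (6669.4/86164) × 360° = 27.87°.
With 3 satellites evenly phased, successive equator crossings are 27.87/3 = 9.288° apart.
That is 9.288 × 111.3 = 1034 km at the equator.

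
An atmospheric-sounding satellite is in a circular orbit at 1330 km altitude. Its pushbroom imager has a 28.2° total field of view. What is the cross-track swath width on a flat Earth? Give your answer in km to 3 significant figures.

Half-angle = 28.2°/2 = 14.1°.
Swath width ≈ 2h·tan(θ/2) = 2 × 1330 × tan(14.1°) = 668.1 km.

668 km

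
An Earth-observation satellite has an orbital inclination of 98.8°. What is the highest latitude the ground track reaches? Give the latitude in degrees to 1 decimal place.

Retrograde orbit: the ground track reaches ±(180° − i) = ±(180 − 98.8) = ±81.2°.

81.2°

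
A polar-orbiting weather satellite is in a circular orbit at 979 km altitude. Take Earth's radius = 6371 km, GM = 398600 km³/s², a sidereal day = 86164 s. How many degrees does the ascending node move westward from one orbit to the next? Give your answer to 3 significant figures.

Semi-major axis a = 6371 + 979 = 7350 km. Period T = 2π√(a³/μ) = 2π√(7350³/398600) = 6271.1 s = 104.52 min.
During one orbit Earth rotates (6271.1 / 86164) × 360° = 26.20°.

26.2°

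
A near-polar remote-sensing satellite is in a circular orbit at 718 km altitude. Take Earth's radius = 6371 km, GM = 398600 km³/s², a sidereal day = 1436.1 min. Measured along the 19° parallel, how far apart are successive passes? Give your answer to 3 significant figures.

2610 km

Semi-major axis a = 6371 + 718 = 7089 km. Period T = 2π√(a³/μ) = 2π√(7089³/398600) = 5940.0 s = 99.00 min.
Node shift per orbit = (5940.0/86166) × 360° = 24.82°.
Equatorial spacing = 24.82 × 111.2 km/° = 2760 km.
At 19° latitude, spacing = 2760 × cos(19°) = 2609 km.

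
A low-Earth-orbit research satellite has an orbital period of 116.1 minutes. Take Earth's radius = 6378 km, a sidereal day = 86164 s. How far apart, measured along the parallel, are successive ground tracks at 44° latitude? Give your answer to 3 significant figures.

T = 116.1 min = 6966.0 s.
Node shift per orbit = (6966.0/86164) × 360° = 29.10°.
Equatorial spacing = 29.10 × 111.3 km/° = 3240 km.
At 44° latitude, spacing = 3240 × cos(44°) = 2331 km.

2330 km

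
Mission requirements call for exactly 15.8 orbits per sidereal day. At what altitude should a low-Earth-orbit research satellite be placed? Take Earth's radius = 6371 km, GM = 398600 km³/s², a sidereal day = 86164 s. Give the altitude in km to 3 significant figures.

325 km

Required period T = 86164 / 15.8 = 5453.4 s.
From T = 2π√(a³/μ): a = (μ T²/4π²)^(1/3) = (398600 × 5453.4² / 4π²)^(1/3) = 6696 km.
Altitude h = a − R = 6696 − 6371 = 325 km.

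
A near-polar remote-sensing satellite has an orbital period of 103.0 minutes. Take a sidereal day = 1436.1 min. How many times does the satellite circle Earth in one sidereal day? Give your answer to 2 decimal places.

T = 103.0 min = 6180.0 s.
Orbits per sidereal day = 86166 / 6180.0 = 13.943.

13.94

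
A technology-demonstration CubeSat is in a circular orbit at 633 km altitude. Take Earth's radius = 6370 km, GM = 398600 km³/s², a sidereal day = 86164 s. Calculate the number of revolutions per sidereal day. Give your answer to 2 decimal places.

Semi-major axis a = 6370 + 633 = 7003 km. Period T = 2π√(a³/μ) = 2π√(7003³/398600) = 5832.3 s = 97.20 min.
Orbits per sidereal day = 86164 / 5832.3 = 14.774.

14.77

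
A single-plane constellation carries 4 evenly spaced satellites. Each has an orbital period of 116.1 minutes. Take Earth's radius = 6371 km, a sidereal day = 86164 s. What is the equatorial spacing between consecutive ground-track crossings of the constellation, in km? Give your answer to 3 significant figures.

809 km

T = 116.1 min = 6966.0 s.
Single-satellite node shift = (6966.0/86164) × 360° = 29.10°.
With 4 satellites evenly phased, successive equator crossings are 29.10/4 = 7.276° apart.
That is 7.276 × 111.2 = 809 km at the equator.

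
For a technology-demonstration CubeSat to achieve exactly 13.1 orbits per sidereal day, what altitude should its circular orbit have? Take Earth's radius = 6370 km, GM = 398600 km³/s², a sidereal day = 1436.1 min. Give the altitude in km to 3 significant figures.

1220 km

Required period T = 86166 / 13.1 = 6577.6 s.
From T = 2π√(a³/μ): a = (μ T²/4π²)^(1/3) = (398600 × 6577.6² / 4π²)^(1/3) = 7588 km.
Altitude h = a − R = 7588 − 6370 = 1218 km.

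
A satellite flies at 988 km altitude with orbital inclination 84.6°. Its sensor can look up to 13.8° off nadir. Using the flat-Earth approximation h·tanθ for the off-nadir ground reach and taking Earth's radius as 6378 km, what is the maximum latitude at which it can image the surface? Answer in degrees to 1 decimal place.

86.8°

For a prograde orbit the ground track reaches latitude ±i = ±84.6°.
Sensor half-swath on the ground ≈ 988·tan(13.8°) = 243 km = 2.18° of latitude.
Maximum observable latitude ≈ 84.6 + 2.18 = 86.8°.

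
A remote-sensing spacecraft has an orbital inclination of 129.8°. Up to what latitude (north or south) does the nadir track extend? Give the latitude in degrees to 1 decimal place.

Retrograde orbit: the ground track reaches ±(180° − i) = ±(180 − 129.8) = ±50.2°.

50.2°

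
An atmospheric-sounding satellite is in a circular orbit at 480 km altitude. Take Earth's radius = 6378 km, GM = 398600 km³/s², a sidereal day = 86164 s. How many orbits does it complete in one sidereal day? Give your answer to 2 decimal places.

15.24

Semi-major axis a = 6378 + 480 = 6858 km. Period T = 2π√(a³/μ) = 2π√(6858³/398600) = 5652.1 s = 94.20 min.
Orbits per sidereal day = 86164 / 5652.1 = 15.245.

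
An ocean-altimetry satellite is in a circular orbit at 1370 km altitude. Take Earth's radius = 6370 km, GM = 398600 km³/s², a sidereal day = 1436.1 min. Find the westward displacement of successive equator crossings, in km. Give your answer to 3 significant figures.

Semi-major axis a = 6370 + 1370 = 7740 km. Period T = 2π√(a³/μ) = 2π√(7740³/398600) = 6776.8 s = 112.95 min.
During one orbit Earth rotates (6776.8 / 86166) × 360° = 28.31°.
At the equator that is 28.31° × (2π·6370/360) km/° = 28.31 × 111.2 = 3148 km.

3150 km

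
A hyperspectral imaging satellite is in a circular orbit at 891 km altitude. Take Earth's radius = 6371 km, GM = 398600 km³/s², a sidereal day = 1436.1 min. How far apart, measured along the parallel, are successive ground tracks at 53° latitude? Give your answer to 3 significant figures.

Semi-major axis a = 6371 + 891 = 7262 km. Period T = 2π√(a³/μ) = 2π√(7262³/398600) = 6158.8 s = 102.65 min.
Node shift per orbit = (6158.8/86166) × 360° = 25.73°.
Equatorial spacing = 25.73 × 111.2 km/° = 2861 km.
At 53° latitude, spacing = 2861 × cos(53°) = 1722 km.

1720 km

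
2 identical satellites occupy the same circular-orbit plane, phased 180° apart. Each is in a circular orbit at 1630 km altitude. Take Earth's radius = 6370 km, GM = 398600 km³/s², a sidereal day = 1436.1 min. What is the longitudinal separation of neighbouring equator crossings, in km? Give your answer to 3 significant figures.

Semi-major axis a = 6370 + 1630 = 8000 km. Period T = 2π√(a³/μ) = 2π√(8000³/398600) = 7121.1 s = 118.68 min.
Single-satellite node shift = (7121.1/86166) × 360° = 29.75°.
With 2 satellites evenly phased, successive equator crossings are 29.75/2 = 14.876° apart.
That is 14.876 × 111.2 = 1654 km at the equator.

1650 km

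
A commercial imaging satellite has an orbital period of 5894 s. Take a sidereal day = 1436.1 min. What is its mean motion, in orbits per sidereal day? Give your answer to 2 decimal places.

14.62

Orbits per sidereal day = 86166 / 5894.0 = 14.619.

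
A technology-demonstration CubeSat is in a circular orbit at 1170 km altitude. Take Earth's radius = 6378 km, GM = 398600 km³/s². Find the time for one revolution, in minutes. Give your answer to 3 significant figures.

Semi-major axis a = 6378 + 1170 = 7548 km. Period T = 2π√(a³/μ) = 2π√(7548³/398600) = 6526.2 s = 108.77 min.

109 min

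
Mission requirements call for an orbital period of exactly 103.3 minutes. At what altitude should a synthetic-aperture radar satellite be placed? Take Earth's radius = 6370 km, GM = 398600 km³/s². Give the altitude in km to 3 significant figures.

923 km

T = 103.3 min = 6198.0 s.
From T = 2π√(a³/μ): a = (μ T²/4π²)^(1/3) = (398600 × 6198.0² / 4π²)^(1/3) = 7293 km.
Altitude h = a − R = 7293 − 6370 = 923 km.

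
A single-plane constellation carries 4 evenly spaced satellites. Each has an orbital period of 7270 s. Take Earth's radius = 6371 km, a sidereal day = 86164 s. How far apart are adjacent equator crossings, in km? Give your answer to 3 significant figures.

Single-satellite node shift = (7270.0/86164) × 360° = 30.37°.
With 4 satellites evenly phased, successive equator crossings are 30.37/4 = 7.594° apart.
That is 7.594 × 111.2 = 844 km at the equator.

844 km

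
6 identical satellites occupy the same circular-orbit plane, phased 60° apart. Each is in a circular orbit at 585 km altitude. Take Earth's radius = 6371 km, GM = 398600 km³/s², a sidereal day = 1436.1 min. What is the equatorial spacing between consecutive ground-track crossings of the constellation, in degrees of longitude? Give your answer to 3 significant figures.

Semi-major axis a = 6371 + 585 = 6956 km. Period T = 2π√(a³/μ) = 2π√(6956³/398600) = 5773.7 s = 96.23 min.
Single-satellite node shift = (5773.7/86166) × 360° = 24.12°.
With 6 satellites evenly phased, successive equator crossings are 24.12/6 = 4.020° apart.

4.02°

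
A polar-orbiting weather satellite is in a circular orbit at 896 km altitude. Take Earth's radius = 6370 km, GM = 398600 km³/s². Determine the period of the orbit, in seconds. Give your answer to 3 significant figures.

6160 seconds

Semi-major axis a = 6370 + 896 = 7266 km. Period T = 2π√(a³/μ) = 2π√(7266³/398600) = 6163.9 s = 102.73 min.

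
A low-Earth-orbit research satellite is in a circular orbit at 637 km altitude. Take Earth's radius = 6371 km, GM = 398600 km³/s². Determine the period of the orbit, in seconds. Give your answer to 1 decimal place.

5838.5 seconds

Semi-major axis a = 6371 + 637 = 7008 km. Period T = 2π√(a³/μ) = 2π√(7008³/398600) = 5838.5 s = 97.31 min.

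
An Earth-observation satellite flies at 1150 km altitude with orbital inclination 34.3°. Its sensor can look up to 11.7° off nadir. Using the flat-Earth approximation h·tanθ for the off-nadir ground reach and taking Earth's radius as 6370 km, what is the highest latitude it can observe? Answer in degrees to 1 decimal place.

36.4°

For a prograde orbit the ground track reaches latitude ±i = ±34.3°.
Sensor half-swath on the ground ≈ 1150·tan(11.7°) = 238 km = 2.14° of latitude.
Maximum observable latitude ≈ 34.3 + 2.14 = 36.4°.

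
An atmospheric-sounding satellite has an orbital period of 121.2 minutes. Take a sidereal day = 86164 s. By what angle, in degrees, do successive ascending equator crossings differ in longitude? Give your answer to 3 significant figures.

30.4°

T = 121.2 min = 7272.0 s.
During one orbit Earth rotates (7272.0 / 86164) × 360° = 30.38°.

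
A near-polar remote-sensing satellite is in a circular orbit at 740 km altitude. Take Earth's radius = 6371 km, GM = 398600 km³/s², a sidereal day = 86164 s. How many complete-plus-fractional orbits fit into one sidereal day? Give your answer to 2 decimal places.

Semi-major axis a = 6371 + 740 = 7111 km. Period T = 2π√(a³/μ) = 2π√(7111³/398600) = 5967.7 s = 99.46 min.
Orbits per sidereal day = 86164 / 5967.7 = 14.438.

14.44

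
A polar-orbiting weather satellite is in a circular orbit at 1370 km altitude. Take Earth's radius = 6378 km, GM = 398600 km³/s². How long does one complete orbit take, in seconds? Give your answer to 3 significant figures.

Semi-major axis a = 6378 + 1370 = 7748 km. Period T = 2π√(a³/μ) = 2π√(7748³/398600) = 6787.3 s = 113.12 min.

6790 seconds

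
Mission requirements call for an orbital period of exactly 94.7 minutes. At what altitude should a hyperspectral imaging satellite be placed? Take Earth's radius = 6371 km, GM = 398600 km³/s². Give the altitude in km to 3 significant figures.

T = 94.7 min = 5682.0 s.
From T = 2π√(a³/μ): a = (μ T²/4π²)^(1/3) = (398600 × 5682.0² / 4π²)^(1/3) = 6882 km.
Altitude h = a − R = 6882 − 6371 = 511 km.

511 km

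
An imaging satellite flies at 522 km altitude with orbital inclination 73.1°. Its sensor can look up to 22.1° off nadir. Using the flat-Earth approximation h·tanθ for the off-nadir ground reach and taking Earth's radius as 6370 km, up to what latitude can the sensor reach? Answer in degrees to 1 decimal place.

For a prograde orbit the ground track reaches latitude ±i = ±73.1°.
Sensor half-swath on the ground ≈ 522·tan(22.1°) = 212 km = 1.91° of latitude.
Maximum observable latitude ≈ 73.1 + 1.91 = 75.0°.

75.0°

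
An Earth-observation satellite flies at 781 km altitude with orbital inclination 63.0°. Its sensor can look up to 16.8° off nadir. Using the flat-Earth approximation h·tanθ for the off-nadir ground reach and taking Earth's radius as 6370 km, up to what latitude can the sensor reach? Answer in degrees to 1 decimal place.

For a prograde orbit the ground track reaches latitude ±i = ±63.0°.
Sensor half-swath on the ground ≈ 781·tan(16.8°) = 236 km = 2.12° of latitude.
Maximum observable latitude ≈ 63.0 + 2.12 = 65.1°.

65.1°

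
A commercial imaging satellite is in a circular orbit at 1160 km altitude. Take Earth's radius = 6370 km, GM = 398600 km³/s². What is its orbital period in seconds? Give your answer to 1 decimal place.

Semi-major axis a = 6370 + 1160 = 7530 km. Period T = 2π√(a³/μ) = 2π√(7530³/398600) = 6502.8 s = 108.38 min.

6502.8 seconds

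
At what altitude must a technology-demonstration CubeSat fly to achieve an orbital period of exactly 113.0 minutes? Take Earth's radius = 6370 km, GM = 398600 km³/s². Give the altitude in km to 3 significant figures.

1370 km

T = 113.0 min = 6780.0 s.
From T = 2π√(a³/μ): a = (μ T²/4π²)^(1/3) = (398600 × 6780.0² / 4π²)^(1/3) = 7742 km.
Altitude h = a − R = 7742 − 6370 = 1372 km.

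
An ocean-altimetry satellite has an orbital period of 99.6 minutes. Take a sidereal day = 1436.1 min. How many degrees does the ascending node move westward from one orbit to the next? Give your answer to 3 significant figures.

T = 99.6 min = 5976.0 s.
During one orbit Earth rotates (5976.0 / 86166) × 360° = 24.97°.

25.0°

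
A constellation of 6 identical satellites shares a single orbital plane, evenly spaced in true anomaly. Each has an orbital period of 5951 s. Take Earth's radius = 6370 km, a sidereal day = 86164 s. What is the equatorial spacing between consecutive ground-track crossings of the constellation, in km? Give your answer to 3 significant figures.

Single-satellite node shift = (5951.0/86164) × 360° = 24.86°.
With 6 satellites evenly phased, successive equator crossings are 24.86/6 = 4.144° apart.
That is 4.144 × 111.2 = 461 km at the equator.

461 km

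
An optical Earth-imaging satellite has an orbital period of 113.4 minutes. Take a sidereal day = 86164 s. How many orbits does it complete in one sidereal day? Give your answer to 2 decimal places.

12.66

T = 113.4 min = 6804.0 s.
Orbits per sidereal day = 86164 / 6804.0 = 12.664.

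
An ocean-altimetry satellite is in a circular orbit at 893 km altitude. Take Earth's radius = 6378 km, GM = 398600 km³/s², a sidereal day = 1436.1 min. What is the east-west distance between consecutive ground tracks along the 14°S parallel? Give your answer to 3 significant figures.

Semi-major axis a = 6378 + 893 = 7271 km. Period T = 2π√(a³/μ) = 2π√(7271³/398600) = 6170.2 s = 102.84 min.
Node shift per orbit = (6170.2/86166) × 360° = 25.78°.
Equatorial spacing = 25.78 × 111.3 km/° = 2870 km.
At 14° latitude, spacing = 2870 × cos(14°) = 2784 km.

2780 km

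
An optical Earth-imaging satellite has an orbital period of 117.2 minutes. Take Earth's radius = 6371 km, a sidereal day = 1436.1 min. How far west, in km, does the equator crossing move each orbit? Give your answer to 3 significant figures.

T = 117.2 min = 7032.0 s.
During one orbit Earth rotates (7032.0 / 86166) × 360° = 29.38°.
At the equator that is 29.38° × (2π·6371/360) km/° = 29.38 × 111.2 = 3267 km.

3270 km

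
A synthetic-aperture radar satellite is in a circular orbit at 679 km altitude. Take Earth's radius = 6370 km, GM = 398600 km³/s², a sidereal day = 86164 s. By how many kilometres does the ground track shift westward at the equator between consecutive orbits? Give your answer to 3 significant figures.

Semi-major axis a = 6370 + 679 = 7049 km. Period T = 2π√(a³/μ) = 2π√(7049³/398600) = 5889.8 s = 98.16 min.
During one orbit Earth rotates (5889.8 / 86164) × 360° = 24.61°.
At the equator that is 24.61° × (2π·6370/360) km/° = 24.61 × 111.2 = 2736 km.

2740 km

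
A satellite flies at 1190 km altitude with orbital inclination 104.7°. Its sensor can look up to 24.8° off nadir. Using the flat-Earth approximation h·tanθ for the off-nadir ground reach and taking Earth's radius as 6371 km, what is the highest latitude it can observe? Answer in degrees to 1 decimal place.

80.2°

Retrograde orbit: the ground track reaches ±(180° − i) = ±(180 − 104.7) = ±75.3°.
Sensor half-swath on the ground ≈ 1190·tan(24.8°) = 550 km = 4.94° of latitude.
Maximum observable latitude ≈ 75.3 + 4.94 = 80.2°.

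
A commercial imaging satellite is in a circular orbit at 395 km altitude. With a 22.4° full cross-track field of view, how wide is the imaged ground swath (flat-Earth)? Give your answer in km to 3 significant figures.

156 km

Half-angle = 22.4°/2 = 11.2°.
Swath width ≈ 2h·tan(θ/2) = 2 × 395 × tan(11.2°) = 156.4 km.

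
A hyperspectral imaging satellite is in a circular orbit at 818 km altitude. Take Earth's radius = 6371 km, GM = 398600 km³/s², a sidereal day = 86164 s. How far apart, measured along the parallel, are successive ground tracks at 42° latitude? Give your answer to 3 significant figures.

Semi-major axis a = 6371 + 818 = 7189 km. Period T = 2π√(a³/μ) = 2π√(7189³/398600) = 6066.2 s = 101.10 min.
Node shift per orbit = (6066.2/86164) × 360° = 25.34°.
Equatorial spacing = 25.34 × 111.2 km/° = 2818 km.
At 42° latitude, spacing = 2818 × cos(42°) = 2094 km.

2090 km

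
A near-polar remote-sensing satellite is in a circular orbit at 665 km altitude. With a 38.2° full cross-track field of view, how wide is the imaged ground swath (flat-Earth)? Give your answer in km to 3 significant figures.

Half-angle = 38.2°/2 = 19.1°.
Swath width ≈ 2h·tan(θ/2) = 2 × 665 × tan(19.1°) = 460.6 km.

461 km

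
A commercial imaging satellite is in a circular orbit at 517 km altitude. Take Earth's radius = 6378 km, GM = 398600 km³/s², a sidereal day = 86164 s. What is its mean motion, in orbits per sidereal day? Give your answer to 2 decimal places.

Semi-major axis a = 6378 + 517 = 6895 km. Period T = 2π√(a³/μ) = 2π√(6895³/398600) = 5697.9 s = 94.96 min.
Orbits per sidereal day = 86164 / 5697.9 = 15.122.

15.12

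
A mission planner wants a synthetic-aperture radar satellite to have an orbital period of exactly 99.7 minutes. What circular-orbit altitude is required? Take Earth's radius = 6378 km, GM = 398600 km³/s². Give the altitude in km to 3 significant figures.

744 km

T = 99.7 min = 5982.0 s.
From T = 2π√(a³/μ): a = (μ T²/4π²)^(1/3) = (398600 × 5982.0² / 4π²)^(1/3) = 7122 km.
Altitude h = a − R = 7122 − 6378 = 744 km.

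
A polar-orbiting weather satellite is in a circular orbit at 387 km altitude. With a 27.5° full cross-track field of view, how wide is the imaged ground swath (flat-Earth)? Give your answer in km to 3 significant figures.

Half-angle = 27.5°/2 = 13.75°.
Swath width ≈ 2h·tan(θ/2) = 2 × 387 × tan(13.75°) = 189.4 km.

189 km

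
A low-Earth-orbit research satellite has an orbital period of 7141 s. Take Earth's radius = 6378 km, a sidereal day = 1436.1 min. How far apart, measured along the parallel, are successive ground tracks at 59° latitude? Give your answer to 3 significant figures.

Node shift per orbit = (7141.0/86166) × 360° = 29.83°.
Equatorial spacing = 29.83 × 111.3 km/° = 3321 km.
At 59° latitude, spacing = 3321 × cos(59°) = 1711 km.

1710 km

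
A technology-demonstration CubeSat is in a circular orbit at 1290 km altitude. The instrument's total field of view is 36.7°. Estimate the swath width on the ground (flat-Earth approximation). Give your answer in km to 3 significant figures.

Half-angle = 36.7°/2 = 18.35°.
Swath width ≈ 2h·tan(θ/2) = 2 × 1290 × tan(18.35°) = 855.8 km.

856 km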